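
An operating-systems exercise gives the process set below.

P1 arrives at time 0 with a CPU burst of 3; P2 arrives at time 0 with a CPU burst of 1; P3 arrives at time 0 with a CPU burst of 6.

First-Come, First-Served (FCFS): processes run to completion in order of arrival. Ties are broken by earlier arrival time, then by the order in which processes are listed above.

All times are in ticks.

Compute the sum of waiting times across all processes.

7

Gantt: | P1 0-3 | P2 3-4 | P3 4-10 |
Completion: P1=3  P2=4  P3=10
Turnaround (C−A): P1=3  P2=4  P3=10
Waiting = turnaround − burst: P1=0, P2=3, P3=4
Total waiting = 0 + 3 + 4 = 7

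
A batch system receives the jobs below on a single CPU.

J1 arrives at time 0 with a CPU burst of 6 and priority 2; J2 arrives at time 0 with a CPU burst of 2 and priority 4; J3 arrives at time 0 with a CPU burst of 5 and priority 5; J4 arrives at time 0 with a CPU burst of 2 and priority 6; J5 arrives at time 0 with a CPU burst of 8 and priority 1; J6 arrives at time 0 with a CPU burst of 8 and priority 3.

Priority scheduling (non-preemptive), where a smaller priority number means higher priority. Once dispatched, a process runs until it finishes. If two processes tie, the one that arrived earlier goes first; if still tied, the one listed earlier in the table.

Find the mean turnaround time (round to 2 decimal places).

Schedule: | J5 0-8 | J1 8-14 | J6 14-22 | J2 22-24 | J3 24-29 | J4 29-31 |
Completion: J1=14  J2=24  J3=29  J4=31  J5=8  J6=22
Turnaround (C−A): J1=14  J2=24  J3=29  J4=31  J5=8  J6=22
Turnaround times: J1=14, J2=24, J3=29, J4=31, J5=8, J6=22
Average turnaround = (14+24+29+31+8+22) / 6 = 128/6 = 21.33

21.33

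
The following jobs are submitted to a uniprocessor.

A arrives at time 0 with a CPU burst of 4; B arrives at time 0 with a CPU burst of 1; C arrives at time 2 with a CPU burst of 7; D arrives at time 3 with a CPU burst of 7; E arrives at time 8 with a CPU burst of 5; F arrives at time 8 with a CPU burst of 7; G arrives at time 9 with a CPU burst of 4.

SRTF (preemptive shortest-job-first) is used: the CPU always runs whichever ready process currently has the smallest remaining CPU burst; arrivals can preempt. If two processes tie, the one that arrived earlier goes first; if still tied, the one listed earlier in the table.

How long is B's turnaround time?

1

Timeline: | B 0-1 | A 1-5 | C 5-12 | G 12-16 | E 16-21 | D 21-28 | F 28-35 |
Completion: A=5  B=1  C=12  D=28  E=21  F=35  G=16
Turnaround (C−A): A=5  B=1  C=10  D=25  E=13  F=27  G=7
Turnaround(B) = completion − arrival = 1 − 0 = 1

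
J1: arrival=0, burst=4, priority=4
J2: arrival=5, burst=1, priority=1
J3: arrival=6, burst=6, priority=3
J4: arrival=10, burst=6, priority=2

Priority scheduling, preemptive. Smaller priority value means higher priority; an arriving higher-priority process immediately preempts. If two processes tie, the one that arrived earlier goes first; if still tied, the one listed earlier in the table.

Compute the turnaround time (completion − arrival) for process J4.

Schedule: | J1 0-4 | idle 4-5 | J2 5-6 | J3 6-10 | J4 10-16 | J3 16-18 |
Completion: J1=4  J2=6  J3=18  J4=16
Turnaround (C−A): J1=4  J2=1  J3=12  J4=6
Turnaround(J4) = completion − arrival = 16 − 10 = 6

6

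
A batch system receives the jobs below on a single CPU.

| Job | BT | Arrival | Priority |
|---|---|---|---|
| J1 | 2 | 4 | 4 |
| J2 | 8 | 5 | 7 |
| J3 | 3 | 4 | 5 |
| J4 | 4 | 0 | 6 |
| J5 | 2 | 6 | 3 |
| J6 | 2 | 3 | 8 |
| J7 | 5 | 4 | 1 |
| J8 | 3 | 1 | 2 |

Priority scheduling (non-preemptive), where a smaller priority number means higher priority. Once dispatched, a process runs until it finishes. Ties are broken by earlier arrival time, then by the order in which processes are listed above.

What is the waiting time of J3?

12

Gantt: | J4 0-4 | J7 4-9 | J8 9-12 | J5 12-14 | J1 14-16 | J3 16-19 | J2 19-27 | J6 27-29 |
Completion: J1=16  J2=27  J3=19  J4=4  J5=14  J6=29  J7=9  J8=12
Turnaround (C−A): J1=12  J2=22  J3=15  J4=4  J5=8  J6=26  J7=5  J8=11
Waiting(J3) = turnaround − burst = 15 − 3 = 12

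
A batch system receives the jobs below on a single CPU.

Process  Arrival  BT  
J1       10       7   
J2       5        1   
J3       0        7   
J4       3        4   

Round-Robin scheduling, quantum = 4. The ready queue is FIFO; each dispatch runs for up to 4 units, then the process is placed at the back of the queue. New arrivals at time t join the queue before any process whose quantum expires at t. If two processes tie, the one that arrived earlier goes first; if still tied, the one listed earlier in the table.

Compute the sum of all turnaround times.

Gantt: | J3 0-4 | J4 4-8 | J3 8-11 | J2 11-12 | J1 12-19 |
Completion: J1=19  J2=12  J3=11  J4=8
Turnaround (C−A): J1=9  J2=7  J3=11  J4=5
Turnaround = completion − arrival: J1=9, J2=7, J3=11, J4=5
Total turnaround = 9 + 7 + 11 + 5 = 32

32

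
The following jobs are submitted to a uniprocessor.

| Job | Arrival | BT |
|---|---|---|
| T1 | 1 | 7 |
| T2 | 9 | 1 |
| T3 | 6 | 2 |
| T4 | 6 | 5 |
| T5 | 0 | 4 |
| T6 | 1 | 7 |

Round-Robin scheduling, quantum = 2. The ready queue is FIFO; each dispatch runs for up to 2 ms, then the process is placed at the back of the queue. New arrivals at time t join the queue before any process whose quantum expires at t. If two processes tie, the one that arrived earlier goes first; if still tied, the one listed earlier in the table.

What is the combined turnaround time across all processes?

89

Gantt: | T5 0-2 | T1 2-4 | T6 4-6 | T5 6-8 | T1 8-10 | T3 10-12 | T4 12-14 | T6 14-16 | T2 16-17 | T1 17-19 | T4 19-21 | T6 21-23 | T1 23-24 | T4 24-25 | T6 25-26 |
Completion: T1=24  T2=17  T3=12  T4=25  T5=8  T6=26
Turnaround (C−A): T1=23  T2=8  T3=6  T4=19  T5=8  T6=25
Turnaround = completion − arrival: T1=23, T2=8, T3=6, T4=19, T5=8, T6=25
Total turnaround = 23 + 8 + 6 + 19 + 8 + 25 = 89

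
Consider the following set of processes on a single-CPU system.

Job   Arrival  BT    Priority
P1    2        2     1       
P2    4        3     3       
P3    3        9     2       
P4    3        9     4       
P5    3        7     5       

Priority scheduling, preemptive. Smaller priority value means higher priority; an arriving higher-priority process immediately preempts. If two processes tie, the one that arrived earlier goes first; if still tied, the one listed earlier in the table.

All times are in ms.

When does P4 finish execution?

Timeline: | idle 0-2 | P1 2-4 | P3 4-13 | P2 13-16 | P4 16-25 | P5 25-32 |
Completion: P1=4  P2=16  P3=13  P4=25  P5=32

25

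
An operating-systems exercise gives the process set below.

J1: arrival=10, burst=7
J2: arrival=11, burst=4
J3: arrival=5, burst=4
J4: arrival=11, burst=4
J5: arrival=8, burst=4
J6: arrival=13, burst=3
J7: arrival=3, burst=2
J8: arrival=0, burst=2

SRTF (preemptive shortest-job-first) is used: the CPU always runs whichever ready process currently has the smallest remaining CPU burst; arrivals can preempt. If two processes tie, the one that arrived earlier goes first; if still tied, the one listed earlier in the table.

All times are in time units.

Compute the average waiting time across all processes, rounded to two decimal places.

3.63

Timeline: | J8 0-2 | idle 2-3 | J7 3-5 | J3 5-9 | J5 9-13 | J6 13-16 | J2 16-20 | J4 20-24 | J1 24-31 |
Completion: J1=31  J2=20  J3=9  J4=24  J5=13  J6=16  J7=5  J8=2
Waiting times: J1=14, J2=5, J3=0, J4=9, J5=1, J6=0, J7=0, J8=0
Average waiting = (14+5+0+9+1+0+0+0) / 8 = 29/8 = 3.63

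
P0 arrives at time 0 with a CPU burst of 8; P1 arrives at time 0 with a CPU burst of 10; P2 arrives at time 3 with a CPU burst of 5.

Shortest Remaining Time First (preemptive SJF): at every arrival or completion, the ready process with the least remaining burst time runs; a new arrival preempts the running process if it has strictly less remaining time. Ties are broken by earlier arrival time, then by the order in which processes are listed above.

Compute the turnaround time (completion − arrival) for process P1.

23

Timeline: | P0 0-8 | P2 8-13 | P1 13-23 |
Completion: P0=8  P1=23  P2=13
Turnaround(P1) = completion − arrival = 23 − 0 = 23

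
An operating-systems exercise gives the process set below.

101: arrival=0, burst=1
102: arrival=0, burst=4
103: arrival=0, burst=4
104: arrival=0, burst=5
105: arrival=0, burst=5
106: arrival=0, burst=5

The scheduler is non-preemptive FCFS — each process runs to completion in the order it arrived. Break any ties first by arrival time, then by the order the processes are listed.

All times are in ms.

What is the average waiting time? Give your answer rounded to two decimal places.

Timeline: | 101 0-1 | 102 1-5 | 103 5-9 | 104 9-14 | 105 14-19 | 106 19-24 |
Completion: 101=1  102=5  103=9  104=14  105=19  106=24
Turnaround (C−A): 101=1  102=5  103=9  104=14  105=19  106=24
Waiting times: 101=0, 102=1, 103=5, 104=9, 105=14, 106=19
Average waiting = (0+1+5+9+14+19) / 6 = 48/6 = 8.00

8.00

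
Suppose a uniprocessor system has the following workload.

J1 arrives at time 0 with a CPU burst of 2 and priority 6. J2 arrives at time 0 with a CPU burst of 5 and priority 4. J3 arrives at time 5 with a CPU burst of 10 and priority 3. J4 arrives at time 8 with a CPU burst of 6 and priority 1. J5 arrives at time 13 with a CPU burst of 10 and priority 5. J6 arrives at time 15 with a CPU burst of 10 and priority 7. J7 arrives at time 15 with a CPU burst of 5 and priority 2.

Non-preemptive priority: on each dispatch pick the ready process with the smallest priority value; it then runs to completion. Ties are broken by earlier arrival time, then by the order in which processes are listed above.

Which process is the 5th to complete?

Timeline: | J2 0-5 | J3 5-15 | J4 15-21 | J7 21-26 | J5 26-36 | J1 36-38 | J6 38-48 |
Completion: J1=38  J2=5  J3=15  J4=21  J5=36  J6=48  J7=26
Turnaround (C−A): J1=38  J2=5  J3=10  J4=13  J5=23  J6=33  J7=11
Finish order: J2 → J3 → J4 → J7 → J5 → J1 → J6

J5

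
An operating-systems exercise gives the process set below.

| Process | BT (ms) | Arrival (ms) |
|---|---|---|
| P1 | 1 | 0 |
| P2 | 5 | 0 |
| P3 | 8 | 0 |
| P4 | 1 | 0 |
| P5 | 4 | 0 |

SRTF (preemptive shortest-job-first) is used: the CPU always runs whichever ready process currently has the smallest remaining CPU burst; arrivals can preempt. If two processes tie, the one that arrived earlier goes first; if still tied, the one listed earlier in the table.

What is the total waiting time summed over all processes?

Schedule: | P1 0-1 | P4 1-2 | P5 2-6 | P2 6-11 | P3 11-19 |
Completion: P1=1  P2=11  P3=19  P4=2  P5=6
Turnaround (C−A): P1=1  P2=11  P3=19  P4=2  P5=6
Waiting = turnaround − burst: P1=0, P2=6, P3=11, P4=1, P5=2
Total waiting = 0 + 6 + 11 + 1 + 2 = 20

20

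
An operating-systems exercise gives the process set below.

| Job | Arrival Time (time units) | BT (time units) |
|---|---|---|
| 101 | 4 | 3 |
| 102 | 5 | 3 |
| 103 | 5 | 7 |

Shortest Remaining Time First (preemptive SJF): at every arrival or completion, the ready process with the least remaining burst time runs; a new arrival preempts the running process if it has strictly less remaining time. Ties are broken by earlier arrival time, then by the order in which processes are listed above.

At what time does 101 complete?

Schedule: | idle 0-4 | 101 4-7 | 102 7-10 | 103 10-17 |
Completion: 101=7  102=10  103=17
Turnaround (C−A): 101=3  102=5  103=12

7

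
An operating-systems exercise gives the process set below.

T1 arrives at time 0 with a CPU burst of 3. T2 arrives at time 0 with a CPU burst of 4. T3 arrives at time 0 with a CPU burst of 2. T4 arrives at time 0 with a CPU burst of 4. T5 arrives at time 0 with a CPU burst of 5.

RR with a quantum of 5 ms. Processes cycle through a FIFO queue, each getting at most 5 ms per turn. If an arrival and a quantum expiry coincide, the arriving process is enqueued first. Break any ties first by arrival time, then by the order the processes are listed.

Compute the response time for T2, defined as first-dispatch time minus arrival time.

3

Gantt: | T1 0-3 | T2 3-7 | T3 7-9 | T4 9-13 | T5 13-18 |
Completion: T1=3  T2=7  T3=9  T4=13  T5=18
Response(T2) = first start − arrival = 3 − 0 = 3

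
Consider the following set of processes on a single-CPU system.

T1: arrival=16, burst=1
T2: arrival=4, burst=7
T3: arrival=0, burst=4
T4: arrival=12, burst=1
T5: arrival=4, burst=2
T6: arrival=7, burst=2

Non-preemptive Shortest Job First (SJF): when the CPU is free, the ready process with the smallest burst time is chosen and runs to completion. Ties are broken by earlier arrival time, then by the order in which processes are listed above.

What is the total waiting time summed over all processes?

Schedule: | T3 0-4 | T5 4-6 | T2 6-13 | T4 13-14 | T6 14-16 | T1 16-17 |
Completion: T1=17  T2=13  T3=4  T4=14  T5=6  T6=16
Waiting = turnaround − burst: T1=0, T2=2, T3=0, T4=1, T5=0, T6=7
Total waiting = 0 + 2 + 0 + 1 + 0 + 7 = 10

10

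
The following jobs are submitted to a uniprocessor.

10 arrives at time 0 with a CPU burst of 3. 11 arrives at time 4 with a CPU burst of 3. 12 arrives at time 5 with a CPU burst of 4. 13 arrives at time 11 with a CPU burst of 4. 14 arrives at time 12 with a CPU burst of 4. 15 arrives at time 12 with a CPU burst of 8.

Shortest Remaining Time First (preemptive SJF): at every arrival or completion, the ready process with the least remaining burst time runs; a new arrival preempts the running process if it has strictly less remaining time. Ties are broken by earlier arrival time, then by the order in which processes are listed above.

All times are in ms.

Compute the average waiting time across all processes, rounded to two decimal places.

2.00

Schedule: | 10 0-3 | idle 3-4 | 11 4-7 | 12 7-11 | 13 11-15 | 14 15-19 | 15 19-27 |
Completion: 10=3  11=7  12=11  13=15  14=19  15=27
Turnaround (C−A): 10=3  11=3  12=6  13=4  14=7  15=15
Waiting times: 10=0, 11=0, 12=2, 13=0, 14=3, 15=7
Average waiting = (0+0+2+0+3+7) / 6 = 12/6 = 2.00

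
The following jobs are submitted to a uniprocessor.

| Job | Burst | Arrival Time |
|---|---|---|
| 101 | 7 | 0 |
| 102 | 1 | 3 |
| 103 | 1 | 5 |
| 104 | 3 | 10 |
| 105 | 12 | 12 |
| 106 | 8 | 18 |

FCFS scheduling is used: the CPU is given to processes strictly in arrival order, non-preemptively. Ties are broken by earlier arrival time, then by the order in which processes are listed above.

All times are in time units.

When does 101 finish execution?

Schedule: | 101 0-7 | 102 7-8 | 103 8-9 | idle 9-10 | 104 10-13 | 105 13-25 | 106 25-33 |
Completion: 101=7  102=8  103=9  104=13  105=25  106=33
Turnaround (C−A): 101=7  102=5  103=4  104=3  105=13  106=15

7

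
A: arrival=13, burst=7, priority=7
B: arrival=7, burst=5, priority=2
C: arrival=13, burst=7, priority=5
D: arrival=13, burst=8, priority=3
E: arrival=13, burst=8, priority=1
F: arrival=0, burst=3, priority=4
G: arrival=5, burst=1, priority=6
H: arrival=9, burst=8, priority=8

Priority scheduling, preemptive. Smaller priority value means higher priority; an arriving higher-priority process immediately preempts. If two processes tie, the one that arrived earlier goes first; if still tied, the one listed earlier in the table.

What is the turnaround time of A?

30

Gantt: | F 0-3 | idle 3-5 | G 5-6 | idle 6-7 | B 7-12 | H 12-13 | E 13-21 | D 21-29 | C 29-36 | A 36-43 | H 43-50 |
Completion: A=43  B=12  C=36  D=29  E=21  F=3  G=6  H=50
Turnaround (C−A): A=30  B=5  C=23  D=16  E=8  F=3  G=1  H=41
Turnaround(A) = completion − arrival = 43 − 13 = 30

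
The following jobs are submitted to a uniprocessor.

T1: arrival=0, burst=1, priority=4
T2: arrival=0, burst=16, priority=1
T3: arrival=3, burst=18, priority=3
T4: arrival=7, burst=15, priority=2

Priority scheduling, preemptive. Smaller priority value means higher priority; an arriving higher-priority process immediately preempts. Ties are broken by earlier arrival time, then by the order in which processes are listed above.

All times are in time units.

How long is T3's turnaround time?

46

Schedule: | T2 0-16 | T4 16-31 | T3 31-49 | T1 49-50 |
Completion: T1=50  T2=16  T3=49  T4=31
Turnaround (C−A): T1=50  T2=16  T3=46  T4=24
Turnaround(T3) = completion − arrival = 49 − 3 = 46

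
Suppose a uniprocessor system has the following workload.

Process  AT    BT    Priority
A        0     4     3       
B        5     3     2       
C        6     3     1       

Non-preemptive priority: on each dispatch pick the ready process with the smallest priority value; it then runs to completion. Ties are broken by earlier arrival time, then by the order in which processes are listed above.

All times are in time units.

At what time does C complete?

Schedule: | A 0-4 | idle 4-5 | B 5-8 | C 8-11 |
Completion: A=4  B=8  C=11
Turnaround (C−A): A=4  B=3  C=5

11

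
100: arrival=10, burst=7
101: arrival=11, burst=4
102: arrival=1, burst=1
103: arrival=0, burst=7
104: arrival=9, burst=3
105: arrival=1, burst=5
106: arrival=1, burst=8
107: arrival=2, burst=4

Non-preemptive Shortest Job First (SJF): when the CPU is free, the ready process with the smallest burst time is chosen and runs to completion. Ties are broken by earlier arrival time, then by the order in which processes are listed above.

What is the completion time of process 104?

Timeline: | 103 0-7 | 102 7-8 | 107 8-12 | 104 12-15 | 101 15-19 | 105 19-24 | 100 24-31 | 106 31-39 |
Completion: 100=31  101=19  102=8  103=7  104=15  105=24  106=39  107=12
Turnaround (C−A): 100=21  101=8  102=7  103=7  104=6  105=23  106=38  107=10

15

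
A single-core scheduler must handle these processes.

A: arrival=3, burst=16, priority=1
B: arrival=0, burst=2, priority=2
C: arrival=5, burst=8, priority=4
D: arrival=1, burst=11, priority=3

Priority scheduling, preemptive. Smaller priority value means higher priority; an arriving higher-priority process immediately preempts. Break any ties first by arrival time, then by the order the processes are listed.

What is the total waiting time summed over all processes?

41

Schedule: | B 0-2 | D 2-3 | A 3-19 | D 19-29 | C 29-37 |
Completion: A=19  B=2  C=37  D=29
Turnaround (C−A): A=16  B=2  C=32  D=28
Waiting = turnaround − burst: A=0, B=0, C=24, D=17
Total waiting = 0 + 0 + 24 + 17 = 41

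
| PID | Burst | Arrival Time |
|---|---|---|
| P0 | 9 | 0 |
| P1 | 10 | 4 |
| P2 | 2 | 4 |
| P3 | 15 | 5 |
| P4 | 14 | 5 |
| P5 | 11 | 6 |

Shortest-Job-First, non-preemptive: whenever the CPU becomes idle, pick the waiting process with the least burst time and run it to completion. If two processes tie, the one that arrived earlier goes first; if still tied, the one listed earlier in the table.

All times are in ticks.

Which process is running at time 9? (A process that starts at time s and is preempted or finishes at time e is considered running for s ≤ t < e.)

Schedule: | P0 0-9 | P2 9-11 | P1 11-21 | P5 21-32 | P4 32-46 | P3 46-61 |
Completion: P0=9  P1=21  P2=11  P3=61  P4=46  P5=32
Turnaround (C−A): P0=9  P1=17  P2=7  P3=56  P4=41  P5=26

P2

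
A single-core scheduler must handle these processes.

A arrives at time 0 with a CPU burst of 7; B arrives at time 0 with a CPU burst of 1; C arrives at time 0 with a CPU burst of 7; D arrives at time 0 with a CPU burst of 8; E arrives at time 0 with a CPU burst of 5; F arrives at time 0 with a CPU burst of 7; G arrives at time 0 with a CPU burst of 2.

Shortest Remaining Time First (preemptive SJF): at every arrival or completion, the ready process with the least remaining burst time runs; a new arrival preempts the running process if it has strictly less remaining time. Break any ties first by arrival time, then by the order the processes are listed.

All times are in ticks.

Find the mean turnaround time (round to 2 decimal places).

Schedule: | B 0-1 | G 1-3 | E 3-8 | A 8-15 | C 15-22 | F 22-29 | D 29-37 |
Completion: A=15  B=1  C=22  D=37  E=8  F=29  G=3
Turnaround (C−A): A=15  B=1  C=22  D=37  E=8  F=29  G=3
Turnaround times: A=15, B=1, C=22, D=37, E=8, F=29, G=3
Average turnaround = (15+1+22+37+8+29+3) / 7 = 115/7 = 16.43

16.43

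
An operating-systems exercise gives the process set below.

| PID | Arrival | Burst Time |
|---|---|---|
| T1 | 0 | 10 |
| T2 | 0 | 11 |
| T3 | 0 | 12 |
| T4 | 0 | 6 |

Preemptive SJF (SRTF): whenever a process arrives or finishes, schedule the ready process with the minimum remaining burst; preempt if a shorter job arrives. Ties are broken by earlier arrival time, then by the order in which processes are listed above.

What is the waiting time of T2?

16

Schedule: | T4 0-6 | T1 6-16 | T2 16-27 | T3 27-39 |
Completion: T1=16  T2=27  T3=39  T4=6
Waiting(T2) = turnaround − burst = 27 − 11 = 16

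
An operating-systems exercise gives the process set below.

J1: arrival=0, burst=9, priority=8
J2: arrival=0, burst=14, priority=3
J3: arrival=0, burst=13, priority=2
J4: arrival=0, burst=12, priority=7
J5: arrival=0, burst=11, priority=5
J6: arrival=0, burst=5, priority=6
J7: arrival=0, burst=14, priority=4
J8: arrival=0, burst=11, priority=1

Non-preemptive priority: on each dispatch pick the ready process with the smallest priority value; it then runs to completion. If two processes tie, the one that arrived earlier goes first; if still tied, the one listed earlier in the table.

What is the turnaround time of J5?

Schedule: | J8 0-11 | J3 11-24 | J2 24-38 | J7 38-52 | J5 52-63 | J6 63-68 | J4 68-80 | J1 80-89 |
Completion: J1=89  J2=38  J3=24  J4=80  J5=63  J6=68  J7=52  J8=11
Turnaround (C−A): J1=89  J2=38  J3=24  J4=80  J5=63  J6=68  J7=52  J8=11
Turnaround(J5) = completion − arrival = 63 − 0 = 63

63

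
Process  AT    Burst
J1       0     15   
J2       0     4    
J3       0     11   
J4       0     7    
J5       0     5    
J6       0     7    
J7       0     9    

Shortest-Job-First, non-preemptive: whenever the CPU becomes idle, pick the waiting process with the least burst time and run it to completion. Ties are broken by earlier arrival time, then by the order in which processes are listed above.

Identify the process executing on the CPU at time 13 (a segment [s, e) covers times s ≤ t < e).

J4

Timeline: | J2 0-4 | J5 4-9 | J4 9-16 | J6 16-23 | J7 23-32 | J3 32-43 | J1 43-58 |
Completion: J1=58  J2=4  J3=43  J4=16  J5=9  J6=23  J7=32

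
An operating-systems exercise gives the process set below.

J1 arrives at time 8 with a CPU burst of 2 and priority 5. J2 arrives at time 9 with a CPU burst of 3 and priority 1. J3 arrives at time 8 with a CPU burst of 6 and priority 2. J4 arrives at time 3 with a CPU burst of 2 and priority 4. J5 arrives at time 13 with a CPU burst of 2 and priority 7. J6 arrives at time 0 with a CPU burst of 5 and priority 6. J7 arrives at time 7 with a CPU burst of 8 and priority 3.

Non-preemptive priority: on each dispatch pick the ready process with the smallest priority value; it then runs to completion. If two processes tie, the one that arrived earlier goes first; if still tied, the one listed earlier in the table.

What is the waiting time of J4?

2

Schedule: | J6 0-5 | J4 5-7 | J7 7-15 | J2 15-18 | J3 18-24 | J1 24-26 | J5 26-28 |
Completion: J1=26  J2=18  J3=24  J4=7  J5=28  J6=5  J7=15
Turnaround (C−A): J1=18  J2=9  J3=16  J4=4  J5=15  J6=5  J7=8
Waiting(J4) = turnaround − burst = 4 − 2 = 2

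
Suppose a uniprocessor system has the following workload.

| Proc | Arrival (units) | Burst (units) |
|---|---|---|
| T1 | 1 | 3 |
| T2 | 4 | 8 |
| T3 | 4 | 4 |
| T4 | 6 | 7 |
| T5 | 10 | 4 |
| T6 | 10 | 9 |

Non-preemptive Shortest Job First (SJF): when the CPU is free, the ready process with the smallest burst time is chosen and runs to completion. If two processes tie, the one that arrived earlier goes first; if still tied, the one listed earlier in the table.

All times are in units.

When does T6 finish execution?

Schedule: | idle 0-1 | T1 1-4 | T3 4-8 | T4 8-15 | T5 15-19 | T2 19-27 | T6 27-36 |
Completion: T1=4  T2=27  T3=8  T4=15  T5=19  T6=36

36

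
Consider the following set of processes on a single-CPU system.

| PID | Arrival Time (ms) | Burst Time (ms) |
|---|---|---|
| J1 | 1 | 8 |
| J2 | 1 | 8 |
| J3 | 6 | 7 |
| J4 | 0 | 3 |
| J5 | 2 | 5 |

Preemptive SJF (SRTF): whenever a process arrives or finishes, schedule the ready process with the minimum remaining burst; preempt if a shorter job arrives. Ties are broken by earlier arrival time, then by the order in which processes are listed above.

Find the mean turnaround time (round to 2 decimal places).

14.00

Gantt: | J4 0-3 | J5 3-8 | J3 8-15 | J1 15-23 | J2 23-31 |
Completion: J1=23  J2=31  J3=15  J4=3  J5=8
Turnaround (C−A): J1=22  J2=30  J3=9  J4=3  J5=6
Turnaround times: J1=22, J2=30, J3=9, J4=3, J5=6
Average turnaround = (22+30+9+3+6) / 5 = 70/5 = 14.00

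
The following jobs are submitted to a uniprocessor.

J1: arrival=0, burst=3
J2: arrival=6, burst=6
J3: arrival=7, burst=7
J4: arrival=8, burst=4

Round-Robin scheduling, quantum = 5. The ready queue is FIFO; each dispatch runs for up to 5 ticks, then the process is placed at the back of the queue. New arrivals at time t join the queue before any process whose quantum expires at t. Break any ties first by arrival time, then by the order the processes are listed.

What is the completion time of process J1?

Gantt: | J1 0-3 | idle 3-6 | J2 6-11 | J3 11-16 | J4 16-20 | J2 20-21 | J3 21-23 |
Completion: J1=3  J2=21  J3=23  J4=20
Turnaround (C−A): J1=3  J2=15  J3=16  J4=12

3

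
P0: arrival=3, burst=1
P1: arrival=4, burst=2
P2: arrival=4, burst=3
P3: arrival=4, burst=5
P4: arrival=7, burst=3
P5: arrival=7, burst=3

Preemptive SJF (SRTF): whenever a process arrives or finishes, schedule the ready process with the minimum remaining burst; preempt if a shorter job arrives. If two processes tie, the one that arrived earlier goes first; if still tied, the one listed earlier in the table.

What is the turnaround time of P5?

8

Schedule: | idle 0-3 | P0 3-4 | P1 4-6 | P2 6-9 | P4 9-12 | P5 12-15 | P3 15-20 |
Completion: P0=4  P1=6  P2=9  P3=20  P4=12  P5=15
Turnaround(P5) = completion − arrival = 15 − 7 = 8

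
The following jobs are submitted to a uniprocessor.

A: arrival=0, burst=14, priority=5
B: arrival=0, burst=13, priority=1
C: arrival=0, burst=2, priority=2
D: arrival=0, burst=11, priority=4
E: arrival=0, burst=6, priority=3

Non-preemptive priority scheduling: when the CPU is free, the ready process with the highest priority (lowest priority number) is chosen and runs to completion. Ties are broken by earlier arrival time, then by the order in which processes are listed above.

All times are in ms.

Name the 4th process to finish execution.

D

Gantt: | B 0-13 | C 13-15 | E 15-21 | D 21-32 | A 32-46 |
Completion: A=46  B=13  C=15  D=32  E=21
Turnaround (C−A): A=46  B=13  C=15  D=32  E=21
Finish order: B → C → E → D → A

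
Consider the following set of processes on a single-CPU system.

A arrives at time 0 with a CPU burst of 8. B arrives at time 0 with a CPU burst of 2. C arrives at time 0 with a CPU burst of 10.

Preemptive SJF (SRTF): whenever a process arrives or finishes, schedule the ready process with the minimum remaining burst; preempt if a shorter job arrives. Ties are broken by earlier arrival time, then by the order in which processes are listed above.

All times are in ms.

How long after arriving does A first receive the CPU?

2

Timeline: | B 0-2 | A 2-10 | C 10-20 |
Completion: A=10  B=2  C=20
Turnaround (C−A): A=10  B=2  C=20
Response(A) = first start − arrival = 2 − 0 = 2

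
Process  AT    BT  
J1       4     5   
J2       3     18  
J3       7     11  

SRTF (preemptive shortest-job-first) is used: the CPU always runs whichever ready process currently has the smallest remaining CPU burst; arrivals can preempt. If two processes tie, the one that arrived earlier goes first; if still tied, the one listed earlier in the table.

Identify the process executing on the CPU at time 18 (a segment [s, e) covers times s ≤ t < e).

Timeline: | idle 0-3 | J2 3-4 | J1 4-9 | J3 9-20 | J2 20-37 |
Completion: J1=9  J2=37  J3=20
Turnaround (C−A): J1=5  J2=34  J3=13

J3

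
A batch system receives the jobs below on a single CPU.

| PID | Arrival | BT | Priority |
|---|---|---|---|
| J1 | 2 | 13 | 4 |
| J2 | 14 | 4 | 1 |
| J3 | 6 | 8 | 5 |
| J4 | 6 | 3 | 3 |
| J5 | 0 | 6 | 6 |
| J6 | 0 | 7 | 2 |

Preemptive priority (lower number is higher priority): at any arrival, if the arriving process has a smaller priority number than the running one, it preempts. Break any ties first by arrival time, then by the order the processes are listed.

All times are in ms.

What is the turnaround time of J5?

41

Gantt: | J6 0-7 | J4 7-10 | J1 10-14 | J2 14-18 | J1 18-27 | J3 27-35 | J5 35-41 |
Completion: J1=27  J2=18  J3=35  J4=10  J5=41  J6=7
Turnaround(J5) = completion − arrival = 41 − 0 = 41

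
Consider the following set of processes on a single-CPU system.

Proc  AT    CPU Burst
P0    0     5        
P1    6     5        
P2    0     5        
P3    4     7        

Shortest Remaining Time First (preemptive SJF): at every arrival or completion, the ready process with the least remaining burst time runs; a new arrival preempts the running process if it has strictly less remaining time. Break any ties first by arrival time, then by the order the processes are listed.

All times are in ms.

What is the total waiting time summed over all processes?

20

Schedule: | P0 0-5 | P2 5-10 | P1 10-15 | P3 15-22 |
Completion: P0=5  P1=15  P2=10  P3=22
Waiting = turnaround − burst: P0=0, P1=4, P2=5, P3=11
Total waiting = 0 + 4 + 5 + 11 = 20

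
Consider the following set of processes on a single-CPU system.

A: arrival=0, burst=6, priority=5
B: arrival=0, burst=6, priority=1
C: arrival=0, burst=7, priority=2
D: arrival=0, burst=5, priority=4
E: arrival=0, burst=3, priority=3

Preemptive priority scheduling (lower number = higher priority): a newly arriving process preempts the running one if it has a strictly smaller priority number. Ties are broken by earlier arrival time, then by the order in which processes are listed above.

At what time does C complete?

Schedule: | B 0-6 | C 6-13 | E 13-16 | D 16-21 | A 21-27 |
Completion: A=27  B=6  C=13  D=21  E=16
Turnaround (C−A): A=27  B=6  C=13  D=21  E=16

13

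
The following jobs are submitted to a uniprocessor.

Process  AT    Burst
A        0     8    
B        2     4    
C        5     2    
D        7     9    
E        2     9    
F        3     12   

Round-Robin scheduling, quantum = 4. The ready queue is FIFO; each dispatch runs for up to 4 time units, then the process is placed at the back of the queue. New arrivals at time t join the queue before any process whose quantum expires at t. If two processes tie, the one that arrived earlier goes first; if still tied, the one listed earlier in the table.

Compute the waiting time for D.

28

Schedule: | A 0-4 | B 4-8 | E 8-12 | F 12-16 | A 16-20 | C 20-22 | D 22-26 | E 26-30 | F 30-34 | D 34-38 | E 38-39 | F 39-43 | D 43-44 |
Completion: A=20  B=8  C=22  D=44  E=39  F=43
Waiting(D) = turnaround − burst = 37 − 9 = 28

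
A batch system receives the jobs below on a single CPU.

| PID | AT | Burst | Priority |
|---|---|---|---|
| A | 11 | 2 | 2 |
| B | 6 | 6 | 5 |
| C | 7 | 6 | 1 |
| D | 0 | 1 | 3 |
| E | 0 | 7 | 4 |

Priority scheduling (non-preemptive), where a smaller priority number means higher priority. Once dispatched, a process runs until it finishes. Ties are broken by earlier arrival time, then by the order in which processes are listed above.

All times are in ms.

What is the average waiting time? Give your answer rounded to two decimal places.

Timeline: | D 0-1 | E 1-8 | C 8-14 | A 14-16 | B 16-22 |
Completion: A=16  B=22  C=14  D=1  E=8
Waiting times: A=3, B=10, C=1, D=0, E=1
Average waiting = (3+10+1+0+1) / 5 = 15/5 = 3.00

3.00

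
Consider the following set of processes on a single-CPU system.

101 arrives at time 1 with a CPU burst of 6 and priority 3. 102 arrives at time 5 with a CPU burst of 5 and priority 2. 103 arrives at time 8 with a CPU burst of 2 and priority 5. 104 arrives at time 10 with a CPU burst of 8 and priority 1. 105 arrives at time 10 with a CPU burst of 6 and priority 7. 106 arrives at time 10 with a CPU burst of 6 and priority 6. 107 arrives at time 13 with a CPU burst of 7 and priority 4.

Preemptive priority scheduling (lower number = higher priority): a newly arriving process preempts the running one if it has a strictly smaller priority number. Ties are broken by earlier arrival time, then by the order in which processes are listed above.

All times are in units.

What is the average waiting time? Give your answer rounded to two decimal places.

11.86

Gantt: | idle 0-1 | 101 1-5 | 102 5-10 | 104 10-18 | 101 18-20 | 107 20-27 | 103 27-29 | 106 29-35 | 105 35-41 |
Completion: 101=20  102=10  103=29  104=18  105=41  106=35  107=27
Turnaround (C−A): 101=19  102=5  103=21  104=8  105=31  106=25  107=14
Waiting times: 101=13, 102=0, 103=19, 104=0, 105=25, 106=19, 107=7
Average waiting = (13+0+19+0+25+19+7) / 7 = 83/7 = 11.86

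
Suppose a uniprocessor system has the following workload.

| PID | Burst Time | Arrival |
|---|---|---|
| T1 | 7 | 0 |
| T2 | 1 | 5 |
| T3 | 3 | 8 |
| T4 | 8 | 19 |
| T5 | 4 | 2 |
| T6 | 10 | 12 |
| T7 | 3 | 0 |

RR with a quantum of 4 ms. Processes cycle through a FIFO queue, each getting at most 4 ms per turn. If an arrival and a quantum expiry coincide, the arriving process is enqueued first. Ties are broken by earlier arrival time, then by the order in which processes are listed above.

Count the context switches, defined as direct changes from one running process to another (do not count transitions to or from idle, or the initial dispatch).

Schedule: | T1 0-4 | T7 4-7 | T5 7-11 | T1 11-14 | T2 14-15 | T3 15-18 | T6 18-22 | T4 22-26 | T6 26-30 | T4 30-34 | T6 34-36 |
Completion: T1=14  T2=15  T3=18  T4=34  T5=11  T6=36  T7=7

10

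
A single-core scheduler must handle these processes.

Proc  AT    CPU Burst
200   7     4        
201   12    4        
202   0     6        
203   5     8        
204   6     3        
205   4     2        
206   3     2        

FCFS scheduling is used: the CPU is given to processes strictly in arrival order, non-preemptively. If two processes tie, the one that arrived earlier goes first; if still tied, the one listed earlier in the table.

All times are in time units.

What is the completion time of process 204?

Gantt: | 202 0-6 | 206 6-8 | 205 8-10 | 203 10-18 | 204 18-21 | 200 21-25 | 201 25-29 |
Completion: 200=25  201=29  202=6  203=18  204=21  205=10  206=8
Turnaround (C−A): 200=18  201=17  202=6  203=13  204=15  205=6  206=5

21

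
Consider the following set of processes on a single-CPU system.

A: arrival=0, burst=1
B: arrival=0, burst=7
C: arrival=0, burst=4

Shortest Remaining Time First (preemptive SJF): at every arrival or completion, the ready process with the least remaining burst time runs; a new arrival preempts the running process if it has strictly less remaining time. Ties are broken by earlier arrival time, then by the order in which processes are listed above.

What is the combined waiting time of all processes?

Timeline: | A 0-1 | C 1-5 | B 5-12 |
Completion: A=1  B=12  C=5
Turnaround (C−A): A=1  B=12  C=5
Waiting = turnaround − burst: A=0, B=5, C=1
Total waiting = 0 + 5 + 1 = 6

6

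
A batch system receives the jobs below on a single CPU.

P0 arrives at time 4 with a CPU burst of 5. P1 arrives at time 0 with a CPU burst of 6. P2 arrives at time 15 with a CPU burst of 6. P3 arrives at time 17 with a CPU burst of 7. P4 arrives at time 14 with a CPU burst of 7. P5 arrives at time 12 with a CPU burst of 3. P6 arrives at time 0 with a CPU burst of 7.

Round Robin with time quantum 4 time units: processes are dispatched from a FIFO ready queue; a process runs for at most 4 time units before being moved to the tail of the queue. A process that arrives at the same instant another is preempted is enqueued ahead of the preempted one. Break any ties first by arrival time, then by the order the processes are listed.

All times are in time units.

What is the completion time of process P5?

Schedule: | P1 0-4 | P6 4-8 | P0 8-12 | P1 12-14 | P6 14-17 | P5 17-20 | P0 20-21 | P4 21-25 | P2 25-29 | P3 29-33 | P4 33-36 | P2 36-38 | P3 38-41 |
Completion: P0=21  P1=14  P2=38  P3=41  P4=36  P5=20  P6=17
Turnaround (C−A): P0=17  P1=14  P2=23  P3=24  P4=22  P5=8  P6=17

20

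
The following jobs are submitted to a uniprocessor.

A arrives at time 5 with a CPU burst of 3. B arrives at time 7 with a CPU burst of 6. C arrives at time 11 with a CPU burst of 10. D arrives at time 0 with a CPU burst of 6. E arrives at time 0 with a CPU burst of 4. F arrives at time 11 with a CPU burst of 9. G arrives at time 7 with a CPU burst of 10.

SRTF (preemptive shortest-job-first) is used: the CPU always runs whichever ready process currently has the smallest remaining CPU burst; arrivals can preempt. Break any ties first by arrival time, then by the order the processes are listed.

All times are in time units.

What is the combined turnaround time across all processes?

Timeline: | E 0-4 | D 4-5 | A 5-8 | D 8-13 | B 13-19 | F 19-28 | G 28-38 | C 38-48 |
Completion: A=8  B=19  C=48  D=13  E=4  F=28  G=38
Turnaround (C−A): A=3  B=12  C=37  D=13  E=4  F=17  G=31
Turnaround = completion − arrival: A=3, B=12, C=37, D=13, E=4, F=17, G=31
Total turnaround = 3 + 12 + 37 + 13 + 4 + 17 + 31 = 117

117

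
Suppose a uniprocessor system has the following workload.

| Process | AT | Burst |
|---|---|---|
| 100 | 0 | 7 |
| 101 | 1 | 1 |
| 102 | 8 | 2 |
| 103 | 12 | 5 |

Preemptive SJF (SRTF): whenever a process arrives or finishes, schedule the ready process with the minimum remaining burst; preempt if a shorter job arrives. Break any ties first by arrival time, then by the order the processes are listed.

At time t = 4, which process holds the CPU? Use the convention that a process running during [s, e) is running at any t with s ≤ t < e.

Timeline: | 100 0-1 | 101 1-2 | 100 2-8 | 102 8-10 | idle 10-12 | 103 12-17 |
Completion: 100=8  101=2  102=10  103=17
Turnaround (C−A): 100=8  101=1  102=2  103=5

100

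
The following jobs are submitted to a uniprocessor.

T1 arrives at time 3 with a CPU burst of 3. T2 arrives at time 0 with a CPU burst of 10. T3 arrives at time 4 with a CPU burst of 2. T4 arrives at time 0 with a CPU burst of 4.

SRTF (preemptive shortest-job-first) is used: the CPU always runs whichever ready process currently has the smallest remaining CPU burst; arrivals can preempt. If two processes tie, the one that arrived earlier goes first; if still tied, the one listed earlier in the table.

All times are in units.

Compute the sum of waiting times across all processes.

12

Gantt: | T4 0-4 | T3 4-6 | T1 6-9 | T2 9-19 |
Completion: T1=9  T2=19  T3=6  T4=4
Turnaround (C−A): T1=6  T2=19  T3=2  T4=4
Waiting = turnaround − burst: T1=3, T2=9, T3=0, T4=0
Total waiting = 3 + 9 + 0 + 0 = 12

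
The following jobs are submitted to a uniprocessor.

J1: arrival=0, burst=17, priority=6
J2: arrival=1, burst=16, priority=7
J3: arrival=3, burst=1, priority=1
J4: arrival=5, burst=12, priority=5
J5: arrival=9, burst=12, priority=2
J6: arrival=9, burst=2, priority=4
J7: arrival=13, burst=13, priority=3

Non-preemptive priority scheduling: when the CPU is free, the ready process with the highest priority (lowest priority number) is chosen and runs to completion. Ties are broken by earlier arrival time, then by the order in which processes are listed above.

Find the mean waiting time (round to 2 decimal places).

24.29

Timeline: | J1 0-17 | J3 17-18 | J5 18-30 | J7 30-43 | J6 43-45 | J4 45-57 | J2 57-73 |
Completion: J1=17  J2=73  J3=18  J4=57  J5=30  J6=45  J7=43
Waiting times: J1=0, J2=56, J3=14, J4=40, J5=9, J6=34, J7=17
Average waiting = (0+56+14+40+9+34+17) / 7 = 170/7 = 24.29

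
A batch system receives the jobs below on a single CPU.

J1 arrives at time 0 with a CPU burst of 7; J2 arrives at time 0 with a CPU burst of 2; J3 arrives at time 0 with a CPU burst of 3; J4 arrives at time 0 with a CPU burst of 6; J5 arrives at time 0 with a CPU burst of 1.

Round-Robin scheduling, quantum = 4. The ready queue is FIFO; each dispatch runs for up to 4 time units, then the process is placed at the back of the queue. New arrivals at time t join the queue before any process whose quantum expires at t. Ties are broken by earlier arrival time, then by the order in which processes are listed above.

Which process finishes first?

J2

Schedule: | J1 0-4 | J2 4-6 | J3 6-9 | J4 9-13 | J5 13-14 | J1 14-17 | J4 17-19 |
Completion: J1=17  J2=6  J3=9  J4=19  J5=14
Finish order: J2 → J3 → J5 → J1 → J4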